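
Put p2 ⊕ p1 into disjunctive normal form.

p2 ⊕ p1
≡ (p2 ∧ ¬p1) ∨ (¬p2 ∧ p1)   [expand ⊕]

(p2 ∧ ¬p1) ∨ (¬p2 ∧ p1)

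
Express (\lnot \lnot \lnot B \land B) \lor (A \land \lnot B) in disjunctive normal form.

A \land \lnot B

(\lnot \lnot \lnot B \land B) \lor (A \land \lnot B)
= (\lnot B \land B) \lor (A \land \lnot B)   (double negation)
= A \land \lnot B   (simplify)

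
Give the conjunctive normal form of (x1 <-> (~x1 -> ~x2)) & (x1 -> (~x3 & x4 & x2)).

(x1 <-> (~x1 -> ~x2)) & (x1 -> (~x3 & x4 & x2))
= (x1 -> (~x1 -> ~x2)) & ((~x1 -> ~x2) -> x1) & (x1 -> (~x3 & x4 & x2))   [eliminate <->]
= (~x1 | (~x1 -> ~x2)) & ((~x1 -> ~x2) -> x1) & (x1 -> (~x3 & x4 & x2))   [eliminate ->]
= (~x1 | ~~x1 | ~x2) & ((~x1 -> ~x2) -> x1) & (x1 -> (~x3 & x4 & x2))   [eliminate ->]
= (~x1 | ~~x1 | ~x2) & (~(~x1 -> ~x2) | x1) & (x1 -> (~x3 & x4 & x2))   [eliminate ->]
= (~x1 | ~~x1 | ~x2) & (~(~~x1 | ~x2) | x1) & (x1 -> (~x3 & x4 & x2))   [eliminate ->]
= (~x1 | ~~x1 | ~x2) & (~(~~x1 | ~x2) | x1) & (~x1 | (~x3 & x4 & x2))   [eliminate ->]
= (~x1 | x1 | ~x2) & (~(~~x1 | ~x2) | x1) & (~x1 | (~x3 & x4 & x2))   [double negation]
= (~x1 | x1 | ~x2) & ((~~~x1 & ~~x2) | x1) & (~x1 | (~x3 & x4 & x2))   [De Morgan]
= (~x1 | x1 | ~x2) & ((~x1 & ~~x2) | x1) & (~x1 | (~x3 & x4 & x2))   [double negation]
= (~x1 | x1 | ~x2) & ((~x1 & x2) | x1) & (~x1 | (~x3 & x4 & x2))   [double negation]
= (~x1 | x1 | ~x2) & (~x1 | x1) & (x2 | x1) & (~x1 | ~x3) & (~x1 | x4) & (~x1 | x2)   [distribute | over &]
= (x2 | x1) & (~x1 | ~x3) & (~x1 | x4) & (~x1 | x2)   [simplify]

(x2 | x1) & (~x1 | ~x3) & (~x1 | x4) & (~x1 | x2)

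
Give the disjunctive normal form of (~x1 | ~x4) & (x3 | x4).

(~x1 | ~x4) & (x3 | x4)
≡ (~x1 & x3) | (~x1 & x4) | (~x4 & x3) | (~x4 & x4)   — distribute & over |
≡ (~x1 & x3) | (~x1 & x4) | (~x4 & x3)   — simplify

(~x1 & x3) | (~x1 & x4) | (~x4 & x3)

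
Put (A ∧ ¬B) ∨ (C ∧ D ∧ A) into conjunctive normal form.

A ∧ (¬B ∨ C) ∧ (¬B ∨ D)

(A ∧ ¬B) ∨ (C ∧ D ∧ A)
⇔ (A ∨ C) ∧ (A ∨ D) ∧ (A ∨ A) ∧ (¬B ∨ C) ∧ (¬B ∨ D) ∧ (¬B ∨ A)
⇔ A ∧ (¬B ∨ C) ∧ (¬B ∨ D)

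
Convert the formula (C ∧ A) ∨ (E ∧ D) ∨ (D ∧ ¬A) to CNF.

(C ∧ A) ∨ (E ∧ D) ∨ (D ∧ ¬A)
= (C ∨ E ∨ D) ∧ (C ∨ E ∨ ¬A) ∧ (C ∨ D ∨ D) ∧ (C ∨ D ∨ ¬A) ∧ (A ∨ E ∨ D) ∧ (A ∨ E ∨ ¬A) ∧ (A ∨ D ∨ D) ∧ (A ∨ D ∨ ¬A)   [distribute ∨ over ∧]
= (C ∨ E ∨ ¬A) ∧ (C ∨ D) ∧ (A ∨ D)   [simplify]

(C ∨ E ∨ ¬A) ∧ (C ∨ D) ∧ (A ∨ D)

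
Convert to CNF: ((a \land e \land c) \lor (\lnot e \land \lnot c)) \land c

(a \lor \lnot e) \land (a \lor \lnot c) \land (e \lor \lnot c) \land c

((a \land e \land c) \lor (\lnot e \land \lnot c)) \land c
= (a \lor \lnot e) \land (a \lor \lnot c) \land (e \lor \lnot e) \land (e \lor \lnot c) \land (c \lor \lnot e) \land (c \lor \lnot c) \land c   — distribute \lor over \land
= (a \lor \lnot e) \land (a \lor \lnot c) \land (e \lor \lnot c) \land c   — simplify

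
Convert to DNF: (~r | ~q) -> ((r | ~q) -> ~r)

(r & q) | ~r

(~r | ~q) -> ((r | ~q) -> ~r)
≡ ~(~r | ~q) | ((r | ~q) -> ~r)   (eliminate ->)
≡ ~(~r | ~q) | ~(r | ~q) | ~r   (eliminate ->)
≡ (~~r & ~~q) | ~(r | ~q) | ~r   (De Morgan)
≡ (r & ~~q) | ~(r | ~q) | ~r   (double negation)
≡ (r & q) | ~(r | ~q) | ~r   (double negation)
≡ (r & q) | (~r & ~~q) | ~r   (De Morgan)
≡ (r & q) | (~r & q) | ~r   (double negation)
≡ (r & q) | ~r   (simplify)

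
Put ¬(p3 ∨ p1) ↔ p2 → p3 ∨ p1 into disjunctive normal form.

¬p2 ∧ ¬p3 ∧ ¬p1

¬(p3 ∨ p1) ↔ p2 → p3 ∨ p1
≡ (¬(p3 ∨ p1) → (p2 → p3 ∨ p1)) ∧ ((p2 → p3 ∨ p1) → ¬(p3 ∨ p1))   (eliminate ↔)
≡ (¬¬(p3 ∨ p1) ∨ (p2 → p3 ∨ p1)) ∧ ((p2 → p3 ∨ p1) → ¬(p3 ∨ p1))   (eliminate →)
≡ (¬¬(p3 ∨ p1) ∨ ¬p2 ∨ p3 ∨ p1) ∧ ((p2 → p3 ∨ p1) → ¬(p3 ∨ p1))   (eliminate →)
≡ (¬¬(p3 ∨ p1) ∨ ¬p2 ∨ p3 ∨ p1) ∧ (¬(p2 → p3 ∨ p1) ∨ ¬(p3 ∨ p1))   (eliminate →)
≡ (¬¬(p3 ∨ p1) ∨ ¬p2 ∨ p3 ∨ p1) ∧ (¬(¬p2 ∨ p3 ∨ p1) ∨ ¬(p3 ∨ p1))   (eliminate →)
≡ (p3 ∨ p1 ∨ ¬p2 ∨ p3 ∨ p1) ∧ (¬(¬p2 ∨ p3 ∨ p1) ∨ ¬(p3 ∨ p1))   (double negation)
≡ (p3 ∨ p1 ∨ ¬p2 ∨ p3 ∨ p1) ∧ (¬¬p2 ∧ ¬p3 ∧ ¬p1 ∨ ¬(p3 ∨ p1))   (De Morgan)
≡ (p3 ∨ p1 ∨ ¬p2 ∨ p3 ∨ p1) ∧ (p2 ∧ ¬p3 ∧ ¬p1 ∨ ¬(p3 ∨ p1))   (double negation)
≡ (p3 ∨ p1 ∨ ¬p2 ∨ p3 ∨ p1) ∧ (p2 ∧ ¬p3 ∧ ¬p1 ∨ ¬p3 ∧ ¬p1)   (De Morgan)
≡ p3 ∧ p2 ∧ ¬p3 ∧ ¬p1 ∨ p3 ∧ ¬p3 ∧ ¬p1 ∨ p1 ∧ p2 ∧ ¬p3 ∧ ¬p1 ∨ p1 ∧ ¬p3 ∧ ¬p1 ∨ ¬p2 ∧ p2 ∧ ¬p3 ∧ ¬p1 ∨ ¬p2 ∧ ¬p3 ∧ ¬p1 ∨ p3 ∧ p2 ∧ ¬p3 ∧ ¬p1 ∨ p3 ∧ ¬p3 ∧ ¬p1 ∨ p1 ∧ p2 ∧ ¬p3 ∧ ¬p1 ∨ p1 ∧ ¬p3 ∧ ¬p1   (distribute ∧ over ∨)
≡ ¬p2 ∧ ¬p3 ∧ ¬p1   (simplify)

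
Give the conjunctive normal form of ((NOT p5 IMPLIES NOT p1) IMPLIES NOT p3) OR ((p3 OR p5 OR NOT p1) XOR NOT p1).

p1 OR NOT p3

((NOT p5 IMPLIES NOT p1) IMPLIES NOT p3) OR ((p3 OR p5 OR NOT p1) XOR NOT p1)
= NOT (NOT p5 IMPLIES NOT p1) OR NOT p3 OR ((p3 OR p5 OR NOT p1) XOR NOT p1)   [eliminate IMPLIES]
= NOT (NOT NOT p5 OR NOT p1) OR NOT p3 OR ((p3 OR p5 OR NOT p1) XOR NOT p1)   [eliminate IMPLIES]
= NOT (NOT NOT p5 OR NOT p1) OR NOT p3 OR ((p3 OR p5 OR NOT p1 OR NOT p1) AND NOT ((p3 OR p5 OR NOT p1) AND NOT p1))   [expand XOR]
= (NOT NOT NOT p5 AND NOT NOT p1) OR NOT p3 OR ((p3 OR p5 OR NOT p1 OR NOT p1) AND NOT ((p3 OR p5 OR NOT p1) AND NOT p1))   [De Morgan]
= (NOT p5 AND NOT NOT p1) OR NOT p3 OR ((p3 OR p5 OR NOT p1 OR NOT p1) AND NOT ((p3 OR p5 OR NOT p1) AND NOT p1))   [double negation]
= (NOT p5 AND p1) OR NOT p3 OR ((p3 OR p5 OR NOT p1 OR NOT p1) AND NOT ((p3 OR p5 OR NOT p1) AND NOT p1))   [double negation]
= (NOT p5 AND p1) OR NOT p3 OR ((p3 OR p5 OR NOT p1 OR NOT p1) AND (NOT (p3 OR p5 OR NOT p1) OR NOT NOT p1))   [De Morgan]
= (NOT p5 AND p1) OR NOT p3 OR ((p3 OR p5 OR NOT p1 OR NOT p1) AND ((NOT p3 AND NOT p5 AND NOT NOT p1) OR NOT NOT p1))   [De Morgan]
= (NOT p5 AND p1) OR NOT p3 OR ((p3 OR p5 OR NOT p1 OR NOT p1) AND ((NOT p3 AND NOT p5 AND p1) OR NOT NOT p1))   [double negation]
= (NOT p5 AND p1) OR NOT p3 OR ((p3 OR p5 OR NOT p1 OR NOT p1) AND ((NOT p3 AND NOT p5 AND p1) OR p1))   [double negation]
= (NOT p5 OR NOT p3 OR p3 OR p5 OR NOT p1 OR NOT p1) AND (NOT p5 OR NOT p3 OR NOT p3 OR p1) AND (NOT p5 OR NOT p3 OR NOT p5 OR p1) AND (NOT p5 OR NOT p3 OR p1 OR p1) AND (p1 OR NOT p3 OR p3 OR p5 OR NOT p1 OR NOT p1) AND (p1 OR NOT p3 OR NOT p3 OR p1) AND (p1 OR NOT p3 OR NOT p5 OR p1) AND (p1 OR NOT p3 OR p1 OR p1)   [distribute OR over AND]
= p1 OR NOT p3   [simplify]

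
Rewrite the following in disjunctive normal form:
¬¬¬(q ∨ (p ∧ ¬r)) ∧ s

¬¬¬(q ∨ (p ∧ ¬r)) ∧ s
⇔ ¬(q ∨ (p ∧ ¬r)) ∧ s
⇔ ¬q ∧ ¬(p ∧ ¬r) ∧ s
⇔ ¬q ∧ (¬p ∨ ¬¬r) ∧ s
⇔ ¬q ∧ (¬p ∨ r) ∧ s
⇔ (¬q ∧ ¬p ∧ s) ∨ (¬q ∧ r ∧ s)

(¬q ∧ ¬p ∧ s) ∨ (¬q ∧ r ∧ s)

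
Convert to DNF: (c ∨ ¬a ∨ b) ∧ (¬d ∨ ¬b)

(c ∨ ¬a ∨ b) ∧ (¬d ∨ ¬b)
≡ (c ∧ ¬d) ∨ (c ∧ ¬b) ∨ (¬a ∧ ¬d) ∨ (¬a ∧ ¬b) ∨ (b ∧ ¬d) ∨ (b ∧ ¬b)   [distribute ∧ over ∨]
≡ (c ∧ ¬d) ∨ (c ∧ ¬b) ∨ (¬a ∧ ¬d) ∨ (¬a ∧ ¬b) ∨ (b ∧ ¬d)   [simplify]

(c ∧ ¬d) ∨ (c ∧ ¬b) ∨ (¬a ∧ ¬d) ∨ (¬a ∧ ¬b) ∨ (b ∧ ¬d)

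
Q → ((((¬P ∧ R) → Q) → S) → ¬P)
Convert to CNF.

Q → ((((¬P ∧ R) → Q) → S) → ¬P)
= ¬Q ∨ ((((¬P ∧ R) → Q) → S) → ¬P)   [eliminate →]
= ¬Q ∨ ¬(((¬P ∧ R) → Q) → S) ∨ ¬P   [eliminate →]
= ¬Q ∨ ¬(¬((¬P ∧ R) → Q) ∨ S) ∨ ¬P   [eliminate →]
= ¬Q ∨ ¬(¬(¬(¬P ∧ R) ∨ Q) ∨ S) ∨ ¬P   [eliminate →]
= ¬Q ∨ (¬¬(¬(¬P ∧ R) ∨ Q) ∧ ¬S) ∨ ¬P   [De Morgan]
= ¬Q ∨ ((¬(¬P ∧ R) ∨ Q) ∧ ¬S) ∨ ¬P   [double negation]
= ¬Q ∨ ((¬¬P ∨ ¬R ∨ Q) ∧ ¬S) ∨ ¬P   [De Morgan]
= ¬Q ∨ ((P ∨ ¬R ∨ Q) ∧ ¬S) ∨ ¬P   [double negation]
= (¬Q ∨ P ∨ ¬R ∨ Q ∨ ¬P) ∧ (¬Q ∨ ¬S ∨ ¬P)   [distribute ∨ over ∧]
= ¬Q ∨ ¬S ∨ ¬P   [simplify]

¬Q ∨ ¬S ∨ ¬P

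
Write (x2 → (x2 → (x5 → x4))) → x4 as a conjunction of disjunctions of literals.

(x2 ∨ x4) ∧ (x5 ∨ x4)

(x2 → (x2 → (x5 → x4))) → x4
= ¬(x2 → (x2 → (x5 → x4))) ∨ x4
= ¬(¬x2 ∨ (x2 → (x5 → x4))) ∨ x4
= ¬(¬x2 ∨ ¬x2 ∨ (x5 → x4)) ∨ x4
= ¬(¬x2 ∨ ¬x2 ∨ ¬x5 ∨ x4) ∨ x4
= (¬¬x2 ∧ ¬¬x2 ∧ ¬¬x5 ∧ ¬x4) ∨ x4
= (x2 ∧ ¬¬x2 ∧ ¬¬x5 ∧ ¬x4) ∨ x4
= (x2 ∧ x2 ∧ ¬¬x5 ∧ ¬x4) ∨ x4
= (x2 ∧ x2 ∧ x5 ∧ ¬x4) ∨ x4
= (x2 ∨ x4) ∧ (x2 ∨ x4) ∧ (x5 ∨ x4) ∧ (¬x4 ∨ x4)
= (x2 ∨ x4) ∧ (x5 ∨ x4)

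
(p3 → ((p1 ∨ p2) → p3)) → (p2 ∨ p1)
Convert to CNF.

p1 ∨ p2

(p3 → ((p1 ∨ p2) → p3)) → (p2 ∨ p1)
≡ ¬(p3 → ((p1 ∨ p2) → p3)) ∨ p2 ∨ p1   [eliminate →]
≡ ¬(¬p3 ∨ ((p1 ∨ p2) → p3)) ∨ p2 ∨ p1   [eliminate →]
≡ ¬(¬p3 ∨ ¬(p1 ∨ p2) ∨ p3) ∨ p2 ∨ p1   [eliminate →]
≡ (¬¬p3 ∧ ¬¬(p1 ∨ p2) ∧ ¬p3) ∨ p2 ∨ p1   [De Morgan]
≡ (p3 ∧ ¬¬(p1 ∨ p2) ∧ ¬p3) ∨ p2 ∨ p1   [double negation]
≡ (p3 ∧ (p1 ∨ p2) ∧ ¬p3) ∨ p2 ∨ p1   [double negation]
≡ (p3 ∨ p2 ∨ p1) ∧ (p1 ∨ p2 ∨ p2 ∨ p1) ∧ (¬p3 ∨ p2 ∨ p1)   [distribute ∨ over ∧]
≡ p1 ∨ p2   [simplify]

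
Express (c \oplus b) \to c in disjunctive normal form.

(c \oplus b) \to c
≡ \lnot (c \oplus b) \lor c   (eliminate \to)
≡ \lnot ((c \land \lnot b) \lor (\lnot c \land b)) \lor c   (expand \oplus)
≡ (\lnot (c \land \lnot b) \land \lnot (\lnot c \land b)) \lor c   (De Morgan)
≡ ((\lnot c \lor \lnot \lnot b) \land \lnot (\lnot c \land b)) \lor c   (De Morgan)
≡ ((\lnot c \lor b) \land \lnot (\lnot c \land b)) \lor c   (double negation)
≡ ((\lnot c \lor b) \land (\lnot \lnot c \lor \lnot b)) \lor c   (De Morgan)
≡ ((\lnot c \lor b) \land (c \lor \lnot b)) \lor c   (double negation)
≡ (\lnot c \land c) \lor (\lnot c \land \lnot b) \lor (b \land c) \lor (b \land \lnot b) \lor c   (distribute \land over \lor)
≡ (\lnot c \land \lnot b) \lor c   (simplify)

(\lnot c \land \lnot b) \lor c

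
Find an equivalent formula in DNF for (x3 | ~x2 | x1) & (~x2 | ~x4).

(x3 & ~x4) | ~x2 | (x1 & ~x4)

(x3 | ~x2 | x1) & (~x2 | ~x4)
= (x3 & ~x2) | (x3 & ~x4) | (~x2 & ~x2) | (~x2 & ~x4) | (x1 & ~x2) | (x1 & ~x4)   [distribute & over |]
= (x3 & ~x4) | ~x2 | (x1 & ~x4)   [simplify]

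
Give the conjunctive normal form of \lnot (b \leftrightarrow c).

(b \lor c) \land (\lnot c \lor \lnot b)

\lnot (b \leftrightarrow c)
⇔ \lnot ((b \to c) \land (c \to b))
⇔ \lnot ((\lnot b \lor c) \land (c \to b))
⇔ \lnot ((\lnot b \lor c) \land (\lnot c \lor b))
⇔ \lnot (\lnot b \lor c) \lor \lnot (\lnot c \lor b)
⇔ (\lnot \lnot b \land \lnot c) \lor \lnot (\lnot c \lor b)
⇔ (b \land \lnot c) \lor \lnot (\lnot c \lor b)
⇔ (b \land \lnot c) \lor (\lnot \lnot c \land \lnot b)
⇔ (b \land \lnot c) \lor (c \land \lnot b)
⇔ (b \lor c) \land (b \lor \lnot b) \land (\lnot c \lor c) \land (\lnot c \lor \lnot b)
⇔ (b \lor c) \land (\lnot c \lor \lnot b)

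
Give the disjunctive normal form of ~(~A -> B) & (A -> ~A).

~A & ~B

~(~A -> B) & (A -> ~A)
⇔ ~(~~A | B) & (A -> ~A)   — eliminate ->
⇔ ~(~~A | B) & (~A | ~A)   — eliminate ->
⇔ ~~~A & ~B & (~A | ~A)   — De Morgan
⇔ ~A & ~B & (~A | ~A)   — double negation
⇔ (~A & ~B & ~A) | (~A & ~B & ~A)   — distribute & over |
⇔ ~A & ~B   — simplify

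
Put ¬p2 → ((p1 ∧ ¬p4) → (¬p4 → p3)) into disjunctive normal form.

p2 ∨ ¬p1 ∨ p4 ∨ p3

¬p2 → ((p1 ∧ ¬p4) → (¬p4 → p3))
≡ ¬¬p2 ∨ ((p1 ∧ ¬p4) → (¬p4 → p3))
≡ ¬¬p2 ∨ ¬(p1 ∧ ¬p4) ∨ (¬p4 → p3)
≡ ¬¬p2 ∨ ¬(p1 ∧ ¬p4) ∨ ¬¬p4 ∨ p3
≡ p2 ∨ ¬(p1 ∧ ¬p4) ∨ ¬¬p4 ∨ p3
≡ p2 ∨ ¬p1 ∨ ¬¬p4 ∨ ¬¬p4 ∨ p3
≡ p2 ∨ ¬p1 ∨ p4 ∨ ¬¬p4 ∨ p3
≡ p2 ∨ ¬p1 ∨ p4 ∨ p4 ∨ p3
≡ p2 ∨ ¬p1 ∨ p4 ∨ p3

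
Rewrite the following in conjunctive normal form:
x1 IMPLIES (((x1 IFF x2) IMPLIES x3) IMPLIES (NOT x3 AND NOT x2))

NOT x1 OR NOT x3

x1 IMPLIES (((x1 IFF x2) IMPLIES x3) IMPLIES (NOT x3 AND NOT x2))
⇔ NOT x1 OR (((x1 IFF x2) IMPLIES x3) IMPLIES (NOT x3 AND NOT x2))   [eliminate IMPLIES]
⇔ NOT x1 OR NOT ((x1 IFF x2) IMPLIES x3) OR (NOT x3 AND NOT x2)   [eliminate IMPLIES]
⇔ NOT x1 OR NOT (NOT (x1 IFF x2) OR x3) OR (NOT x3 AND NOT x2)   [eliminate IMPLIES]
⇔ NOT x1 OR NOT (NOT ((x1 IMPLIES x2) AND (x2 IMPLIES x1)) OR x3) OR (NOT x3 AND NOT x2)   [eliminate IFF]
⇔ NOT x1 OR NOT (NOT ((NOT x1 OR x2) AND (x2 IMPLIES x1)) OR x3) OR (NOT x3 AND NOT x2)   [eliminate IMPLIES]
⇔ NOT x1 OR NOT (NOT ((NOT x1 OR x2) AND (NOT x2 OR x1)) OR x3) OR (NOT x3 AND NOT x2)   [eliminate IMPLIES]
⇔ NOT x1 OR (NOT NOT ((NOT x1 OR x2) AND (NOT x2 OR x1)) AND NOT x3) OR (NOT x3 AND NOT x2)   [De Morgan]
⇔ NOT x1 OR ((NOT x1 OR x2) AND (NOT x2 OR x1) AND NOT x3) OR (NOT x3 AND NOT x2)   [double negation]
⇔ (NOT x1 OR NOT x1 OR x2 OR NOT x3) AND (NOT x1 OR NOT x1 OR x2 OR NOT x2) AND (NOT x1 OR NOT x2 OR x1 OR NOT x3) AND (NOT x1 OR NOT x2 OR x1 OR NOT x2) AND (NOT x1 OR NOT x3 OR NOT x3) AND (NOT x1 OR NOT x3 OR NOT x2)   [distribute OR over AND]
⇔ NOT x1 OR NOT x3   [simplify]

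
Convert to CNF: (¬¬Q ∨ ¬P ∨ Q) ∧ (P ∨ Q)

(¬¬Q ∨ ¬P ∨ Q) ∧ (P ∨ Q)
≡ (Q ∨ ¬P ∨ Q) ∧ (P ∨ Q)   [double negation]
≡ (Q ∨ ¬P) ∧ (P ∨ Q)   [simplify]

(Q ∨ ¬P) ∧ (P ∨ Q)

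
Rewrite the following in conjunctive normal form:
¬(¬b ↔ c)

(¬b ∨ c) ∧ (¬c ∨ b)

¬(¬b ↔ c)
≡ ¬((¬b → c) ∧ (c → ¬b))   — eliminate ↔
≡ ¬((¬¬b ∨ c) ∧ (c → ¬b))   — eliminate →
≡ ¬((¬¬b ∨ c) ∧ (¬c ∨ ¬b))   — eliminate →
≡ ¬(¬¬b ∨ c) ∨ ¬(¬c ∨ ¬b)   — De Morgan
≡ (¬¬¬b ∧ ¬c) ∨ ¬(¬c ∨ ¬b)   — De Morgan
≡ (¬b ∧ ¬c) ∨ ¬(¬c ∨ ¬b)   — double negation
≡ (¬b ∧ ¬c) ∨ (¬¬c ∧ ¬¬b)   — De Morgan
≡ (¬b ∧ ¬c) ∨ (c ∧ ¬¬b)   — double negation
≡ (¬b ∧ ¬c) ∨ (c ∧ b)   — double negation
≡ (¬b ∨ c) ∧ (¬b ∨ b) ∧ (¬c ∨ c) ∧ (¬c ∨ b)   — distribute ∨ over ∧
≡ (¬b ∨ c) ∧ (¬c ∨ b)   — simplify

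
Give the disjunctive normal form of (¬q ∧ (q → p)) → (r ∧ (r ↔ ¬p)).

q ∨ (r ∧ ¬p)

(¬q ∧ (q → p)) → (r ∧ (r ↔ ¬p))
= ¬(¬q ∧ (q → p)) ∨ (r ∧ (r ↔ ¬p))   — eliminate →
= ¬(¬q ∧ (¬q ∨ p)) ∨ (r ∧ (r ↔ ¬p))   — eliminate →
= ¬(¬q ∧ (¬q ∨ p)) ∨ (r ∧ (r → ¬p) ∧ (¬p → r))   — eliminate ↔
= ¬(¬q ∧ (¬q ∨ p)) ∨ (r ∧ (¬r ∨ ¬p) ∧ (¬p → r))   — eliminate →
= ¬(¬q ∧ (¬q ∨ p)) ∨ (r ∧ (¬r ∨ ¬p) ∧ (¬¬p ∨ r))   — eliminate →
= ¬¬q ∨ ¬(¬q ∨ p) ∨ (r ∧ (¬r ∨ ¬p) ∧ (¬¬p ∨ r))   — De Morgan
= q ∨ ¬(¬q ∨ p) ∨ (r ∧ (¬r ∨ ¬p) ∧ (¬¬p ∨ r))   — double negation
= q ∨ (¬¬q ∧ ¬p) ∨ (r ∧ (¬r ∨ ¬p) ∧ (¬¬p ∨ r))   — De Morgan
= q ∨ (q ∧ ¬p) ∨ (r ∧ (¬r ∨ ¬p) ∧ (¬¬p ∨ r))   — double negation
= q ∨ (q ∧ ¬p) ∨ (r ∧ (¬r ∨ ¬p) ∧ (p ∨ r))   — double negation
= q ∨ (q ∧ ¬p) ∨ (r ∧ ¬r ∧ p) ∨ (r ∧ ¬r ∧ r) ∨ (r ∧ ¬p ∧ p) ∨ (r ∧ ¬p ∧ r)   — distribute ∧ over ∨
= q ∨ (r ∧ ¬p)   — simplify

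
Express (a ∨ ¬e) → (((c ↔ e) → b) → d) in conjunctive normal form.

(a ∨ ¬e) → (((c ↔ e) → b) → d)
⇔ ¬(a ∨ ¬e) ∨ (((c ↔ e) → b) → d)   — eliminate →
⇔ ¬(a ∨ ¬e) ∨ ¬((c ↔ e) → b) ∨ d   — eliminate →
⇔ ¬(a ∨ ¬e) ∨ ¬(¬(c ↔ e) ∨ b) ∨ d   — eliminate →
⇔ ¬(a ∨ ¬e) ∨ ¬(¬((c → e) ∧ (e → c)) ∨ b) ∨ d   — eliminate ↔
⇔ ¬(a ∨ ¬e) ∨ ¬(¬((¬c ∨ e) ∧ (e → c)) ∨ b) ∨ d   — eliminate →
⇔ ¬(a ∨ ¬e) ∨ ¬(¬((¬c ∨ e) ∧ (¬e ∨ c)) ∨ b) ∨ d   — eliminate →
⇔ (¬a ∧ ¬¬e) ∨ ¬(¬((¬c ∨ e) ∧ (¬e ∨ c)) ∨ b) ∨ d   — De Morgan
⇔ (¬a ∧ e) ∨ ¬(¬((¬c ∨ e) ∧ (¬e ∨ c)) ∨ b) ∨ d   — double negation
⇔ (¬a ∧ e) ∨ (¬¬((¬c ∨ e) ∧ (¬e ∨ c)) ∧ ¬b) ∨ d   — De Morgan
⇔ (¬a ∧ e) ∨ ((¬c ∨ e) ∧ (¬e ∨ c) ∧ ¬b) ∨ d   — double negation
⇔ (¬a ∨ ¬c ∨ e ∨ d) ∧ (¬a ∨ ¬e ∨ c ∨ d) ∧ (¬a ∨ ¬b ∨ d) ∧ (e ∨ ¬c ∨ e ∨ d) ∧ (e ∨ ¬e ∨ c ∨ d) ∧ (e ∨ ¬b ∨ d)   — distribute ∨ over ∧
⇔ (¬a ∨ ¬e ∨ c ∨ d) ∧ (¬a ∨ ¬b ∨ d) ∧ (e ∨ ¬c ∨ d) ∧ (e ∨ ¬b ∨ d)   — simplify

(¬a ∨ ¬e ∨ c ∨ d) ∧ (¬a ∨ ¬b ∨ d) ∧ (e ∨ ¬c ∨ d) ∧ (e ∨ ¬b ∨ d)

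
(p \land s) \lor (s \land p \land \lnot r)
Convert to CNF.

p \land s

(p \land s) \lor (s \land p \land \lnot r)
≡ (p \lor s) \land (p \lor p) \land (p \lor \lnot r) \land (s \lor s) \land (s \lor p) \land (s \lor \lnot r)   (distribute \lor over \land)
≡ p \land s   (simplify)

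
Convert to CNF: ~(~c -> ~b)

~c & b

~(~c -> ~b)
≡ ~(~~c | ~b)   [eliminate ->]
≡ ~~~c & ~~b   [De Morgan]
≡ ~c & ~~b   [double negation]
≡ ~c & b   [double negation]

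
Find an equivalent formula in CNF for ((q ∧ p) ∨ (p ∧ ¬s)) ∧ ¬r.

(q ∨ ¬s) ∧ p ∧ ¬r

((q ∧ p) ∨ (p ∧ ¬s)) ∧ ¬r
⇔ (q ∨ p) ∧ (q ∨ ¬s) ∧ (p ∨ p) ∧ (p ∨ ¬s) ∧ ¬r   [distribute ∨ over ∧]
⇔ (q ∨ ¬s) ∧ p ∧ ¬r   [simplify]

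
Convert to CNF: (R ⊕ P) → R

(R ⊕ P) → R
≡ ¬(R ⊕ P) ∨ R   — eliminate →
≡ ¬((R ∨ P) ∧ ¬(R ∧ P)) ∨ R   — expand ⊕
≡ ¬(R ∨ P) ∨ ¬¬(R ∧ P) ∨ R   — De Morgan
≡ (¬R ∧ ¬P) ∨ ¬¬(R ∧ P) ∨ R   — De Morgan
≡ (¬R ∧ ¬P) ∨ (R ∧ P) ∨ R   — double negation
≡ (¬R ∨ R ∨ R) ∧ (¬R ∨ P ∨ R) ∧ (¬P ∨ R ∨ R) ∧ (¬P ∨ P ∨ R)   — distribute ∨ over ∧
≡ ¬P ∨ R   — simplify

¬P ∨ R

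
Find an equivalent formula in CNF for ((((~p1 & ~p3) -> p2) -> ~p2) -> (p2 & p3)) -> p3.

((((~p1 & ~p3) -> p2) -> ~p2) -> (p2 & p3)) -> p3
= ~((((~p1 & ~p3) -> p2) -> ~p2) -> (p2 & p3)) | p3   (eliminate ->)
= ~(~(((~p1 & ~p3) -> p2) -> ~p2) | (p2 & p3)) | p3   (eliminate ->)
= ~(~(~((~p1 & ~p3) -> p2) | ~p2) | (p2 & p3)) | p3   (eliminate ->)
= ~(~(~(~(~p1 & ~p3) | p2) | ~p2) | (p2 & p3)) | p3   (eliminate ->)
= (~~(~(~(~p1 & ~p3) | p2) | ~p2) & ~(p2 & p3)) | p3   (De Morgan)
= ((~(~(~p1 & ~p3) | p2) | ~p2) & ~(p2 & p3)) | p3   (double negation)
= (((~~(~p1 & ~p3) & ~p2) | ~p2) & ~(p2 & p3)) | p3   (De Morgan)
= (((~p1 & ~p3 & ~p2) | ~p2) & ~(p2 & p3)) | p3   (double negation)
= (((~p1 & ~p3 & ~p2) | ~p2) & (~p2 | ~p3)) | p3   (De Morgan)
= (~p1 | ~p2 | p3) & (~p3 | ~p2 | p3) & (~p2 | ~p2 | p3) & (~p2 | ~p3 | p3)   (distribute | over &)
= ~p2 | p3   (simplify)

~p2 | p3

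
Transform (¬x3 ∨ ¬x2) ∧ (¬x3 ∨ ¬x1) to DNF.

¬x3 ∨ ¬x2 ∧ ¬x1

(¬x3 ∨ ¬x2) ∧ (¬x3 ∨ ¬x1)
≡ ¬x3 ∧ ¬x3 ∨ ¬x3 ∧ ¬x1 ∨ ¬x2 ∧ ¬x3 ∨ ¬x2 ∧ ¬x1   — distribute ∧ over ∨
≡ ¬x3 ∨ ¬x2 ∧ ¬x1   — simplify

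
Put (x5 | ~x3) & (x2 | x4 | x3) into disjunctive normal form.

(x5 & x2) | (x5 & x4) | (x5 & x3) | (~x3 & x2) | (~x3 & x4)

(x5 | ~x3) & (x2 | x4 | x3)
⇔ (x5 & x2) | (x5 & x4) | (x5 & x3) | (~x3 & x2) | (~x3 & x4) | (~x3 & x3)
⇔ (x5 & x2) | (x5 & x4) | (x5 & x3) | (~x3 & x2) | (~x3 & x4)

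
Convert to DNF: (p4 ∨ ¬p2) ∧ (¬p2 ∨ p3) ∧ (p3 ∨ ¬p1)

(p4 ∨ ¬p2) ∧ (¬p2 ∨ p3) ∧ (p3 ∨ ¬p1)
= (p4 ∧ ¬p2 ∧ p3) ∨ (p4 ∧ ¬p2 ∧ ¬p1) ∨ (p4 ∧ p3 ∧ p3) ∨ (p4 ∧ p3 ∧ ¬p1) ∨ (¬p2 ∧ ¬p2 ∧ p3) ∨ (¬p2 ∧ ¬p2 ∧ ¬p1) ∨ (¬p2 ∧ p3 ∧ p3) ∨ (¬p2 ∧ p3 ∧ ¬p1)   [distribute ∧ over ∨]
= (p4 ∧ p3) ∨ (¬p2 ∧ p3) ∨ (¬p2 ∧ ¬p1)   [simplify]

(p4 ∧ p3) ∨ (¬p2 ∧ p3) ∨ (¬p2 ∧ ¬p1)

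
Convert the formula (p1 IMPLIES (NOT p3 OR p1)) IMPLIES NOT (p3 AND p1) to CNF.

NOT p1 OR NOT p3

(p1 IMPLIES (NOT p3 OR p1)) IMPLIES NOT (p3 AND p1)
= NOT (p1 IMPLIES (NOT p3 OR p1)) OR NOT (p3 AND p1)
= NOT (NOT p1 OR NOT p3 OR p1) OR NOT (p3 AND p1)
= (NOT NOT p1 AND NOT NOT p3 AND NOT p1) OR NOT (p3 AND p1)
= (p1 AND NOT NOT p3 AND NOT p1) OR NOT (p3 AND p1)
= (p1 AND p3 AND NOT p1) OR NOT (p3 AND p1)
= (p1 AND p3 AND NOT p1) OR NOT p3 OR NOT p1
= (p1 OR NOT p3 OR NOT p1) AND (p3 OR NOT p3 OR NOT p1) AND (NOT p1 OR NOT p3 OR NOT p1)
= NOT p1 OR NOT p3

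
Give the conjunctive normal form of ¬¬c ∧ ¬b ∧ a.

c ∧ ¬b ∧ a

¬¬c ∧ ¬b ∧ a
= c ∧ ¬b ∧ a   [double negation]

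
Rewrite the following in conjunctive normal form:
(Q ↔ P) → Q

(Q ↔ P) → Q
≡ ¬(Q ↔ P) ∨ Q   [eliminate →]
≡ ¬((Q → P) ∧ (P → Q)) ∨ Q   [eliminate ↔]
≡ ¬((¬Q ∨ P) ∧ (P → Q)) ∨ Q   [eliminate →]
≡ ¬((¬Q ∨ P) ∧ (¬P ∨ Q)) ∨ Q   [eliminate →]
≡ ¬(¬Q ∨ P) ∨ ¬(¬P ∨ Q) ∨ Q   [De Morgan]
≡ (¬¬Q ∧ ¬P) ∨ ¬(¬P ∨ Q) ∨ Q   [De Morgan]
≡ (Q ∧ ¬P) ∨ ¬(¬P ∨ Q) ∨ Q   [double negation]
≡ (Q ∧ ¬P) ∨ (¬¬P ∧ ¬Q) ∨ Q   [De Morgan]
≡ (Q ∧ ¬P) ∨ (P ∧ ¬Q) ∨ Q   [double negation]
≡ (Q ∨ P ∨ Q) ∧ (Q ∨ ¬Q ∨ Q) ∧ (¬P ∨ P ∨ Q) ∧ (¬P ∨ ¬Q ∨ Q)   [distribute ∨ over ∧]
≡ Q ∨ P   [simplify]

Q ∨ P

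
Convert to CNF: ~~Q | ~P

~~Q | ~P
≡ Q | ~P

Q | ~P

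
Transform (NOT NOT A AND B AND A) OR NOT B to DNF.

(NOT NOT A AND B AND A) OR NOT B
⇔ (A AND B AND A) OR NOT B   (double negation)
⇔ (A AND B) OR NOT B   (simplify)

(A AND B) OR NOT B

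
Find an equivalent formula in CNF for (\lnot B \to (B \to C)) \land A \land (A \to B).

A \land (\lnot A \lor B)

(\lnot B \to (B \to C)) \land A \land (A \to B)
= (\lnot \lnot B \lor (B \to C)) \land A \land (A \to B)
= (\lnot \lnot B \lor \lnot B \lor C) \land A \land (A \to B)
= (\lnot \lnot B \lor \lnot B \lor C) \land A \land (\lnot A \lor B)
= (B \lor \lnot B \lor C) \land A \land (\lnot A \lor B)
= A \land (\lnot A \lor B)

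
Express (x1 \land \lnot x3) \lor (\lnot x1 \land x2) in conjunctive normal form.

(x1 \land \lnot x3) \lor (\lnot x1 \land x2)
≡ (x1 \lor \lnot x1) \land (x1 \lor x2) \land (\lnot x3 \lor \lnot x1) \land (\lnot x3 \lor x2)   [distribute \lor over \land]
≡ (x1 \lor x2) \land (\lnot x3 \lor \lnot x1) \land (\lnot x3 \lor x2)   [simplify]

(x1 \lor x2) \land (\lnot x3 \lor \lnot x1) \land (\lnot x3 \lor x2)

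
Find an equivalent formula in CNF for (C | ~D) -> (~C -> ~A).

D | C | ~A

(C | ~D) -> (~C -> ~A)
⇔ ~(C | ~D) | (~C -> ~A)   — eliminate ->
⇔ ~(C | ~D) | ~~C | ~A   — eliminate ->
⇔ (~C & ~~D) | ~~C | ~A   — De Morgan
⇔ (~C & D) | ~~C | ~A   — double negation
⇔ (~C & D) | C | ~A   — double negation
⇔ (~C | C | ~A) & (D | C | ~A)   — distribute | over &
⇔ D | C | ~A   — simplify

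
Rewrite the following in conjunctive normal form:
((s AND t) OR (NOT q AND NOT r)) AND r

(s OR NOT q) AND (s OR NOT r) AND (t OR NOT q) AND (t OR NOT r) AND r

((s AND t) OR (NOT q AND NOT r)) AND r
⇔ (s OR NOT q) AND (s OR NOT r) AND (t OR NOT q) AND (t OR NOT r) AND r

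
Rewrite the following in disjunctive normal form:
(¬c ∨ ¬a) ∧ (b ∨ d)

(¬c ∧ b) ∨ (¬c ∧ d) ∨ (¬a ∧ b) ∨ (¬a ∧ d)

(¬c ∨ ¬a) ∧ (b ∨ d)
⇔ (¬c ∧ b) ∨ (¬c ∧ d) ∨ (¬a ∧ b) ∨ (¬a ∧ d)   — distribute ∧ over ∨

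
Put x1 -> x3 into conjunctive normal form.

~x1 | x3

x1 -> x3
⇔ ~x1 | x3   [eliminate ->]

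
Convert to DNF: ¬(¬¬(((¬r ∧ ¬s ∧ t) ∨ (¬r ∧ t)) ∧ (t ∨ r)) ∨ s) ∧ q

(r ∧ ¬s ∧ q) ∨ (¬t ∧ ¬s ∧ q)

¬(¬¬(((¬r ∧ ¬s ∧ t) ∨ (¬r ∧ t)) ∧ (t ∨ r)) ∨ s) ∧ q
⇔ ¬¬¬(((¬r ∧ ¬s ∧ t) ∨ (¬r ∧ t)) ∧ (t ∨ r)) ∧ ¬s ∧ q   [De Morgan]
⇔ ¬(((¬r ∧ ¬s ∧ t) ∨ (¬r ∧ t)) ∧ (t ∨ r)) ∧ ¬s ∧ q   [double negation]
⇔ (¬((¬r ∧ ¬s ∧ t) ∨ (¬r ∧ t)) ∨ ¬(t ∨ r)) ∧ ¬s ∧ q   [De Morgan]
⇔ ((¬(¬r ∧ ¬s ∧ t) ∧ ¬(¬r ∧ t)) ∨ ¬(t ∨ r)) ∧ ¬s ∧ q   [De Morgan]
⇔ (((¬¬r ∨ ¬¬s ∨ ¬t) ∧ ¬(¬r ∧ t)) ∨ ¬(t ∨ r)) ∧ ¬s ∧ q   [De Morgan]
⇔ (((r ∨ ¬¬s ∨ ¬t) ∧ ¬(¬r ∧ t)) ∨ ¬(t ∨ r)) ∧ ¬s ∧ q   [double negation]
⇔ (((r ∨ s ∨ ¬t) ∧ ¬(¬r ∧ t)) ∨ ¬(t ∨ r)) ∧ ¬s ∧ q   [double negation]
⇔ (((r ∨ s ∨ ¬t) ∧ (¬¬r ∨ ¬t)) ∨ ¬(t ∨ r)) ∧ ¬s ∧ q   [De Morgan]
⇔ (((r ∨ s ∨ ¬t) ∧ (r ∨ ¬t)) ∨ ¬(t ∨ r)) ∧ ¬s ∧ q   [double negation]
⇔ (((r ∨ s ∨ ¬t) ∧ (r ∨ ¬t)) ∨ (¬t ∧ ¬r)) ∧ ¬s ∧ q   [De Morgan]
⇔ (r ∧ r ∧ ¬s ∧ q) ∨ (r ∧ ¬t ∧ ¬s ∧ q) ∨ (s ∧ r ∧ ¬s ∧ q) ∨ (s ∧ ¬t ∧ ¬s ∧ q) ∨ (¬t ∧ r ∧ ¬s ∧ q) ∨ (¬t ∧ ¬t ∧ ¬s ∧ q) ∨ (¬t ∧ ¬r ∧ ¬s ∧ q)   [distribute ∧ over ∨]
⇔ (r ∧ ¬s ∧ q) ∨ (¬t ∧ ¬s ∧ q)   [simplify]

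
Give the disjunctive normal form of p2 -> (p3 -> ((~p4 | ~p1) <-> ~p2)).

~p2 | ~p3 | (p4 & p1 & p2)

p2 -> (p3 -> ((~p4 | ~p1) <-> ~p2))
= ~p2 | (p3 -> ((~p4 | ~p1) <-> ~p2))   (eliminate ->)
= ~p2 | ~p3 | ((~p4 | ~p1) <-> ~p2)   (eliminate ->)
= ~p2 | ~p3 | (((~p4 | ~p1) -> ~p2) & (~p2 -> (~p4 | ~p1)))   (eliminate <->)
= ~p2 | ~p3 | ((~(~p4 | ~p1) | ~p2) & (~p2 -> (~p4 | ~p1)))   (eliminate ->)
= ~p2 | ~p3 | ((~(~p4 | ~p1) | ~p2) & (~~p2 | ~p4 | ~p1))   (eliminate ->)
= ~p2 | ~p3 | (((~~p4 & ~~p1) | ~p2) & (~~p2 | ~p4 | ~p1))   (De Morgan)
= ~p2 | ~p3 | (((p4 & ~~p1) | ~p2) & (~~p2 | ~p4 | ~p1))   (double negation)
= ~p2 | ~p3 | (((p4 & p1) | ~p2) & (~~p2 | ~p4 | ~p1))   (double negation)
= ~p2 | ~p3 | (((p4 & p1) | ~p2) & (p2 | ~p4 | ~p1))   (double negation)
= ~p2 | ~p3 | (p4 & p1 & p2) | (p4 & p1 & ~p4) | (p4 & p1 & ~p1) | (~p2 & p2) | (~p2 & ~p4) | (~p2 & ~p1)   (distribute & over |)
= ~p2 | ~p3 | (p4 & p1 & p2)   (simplify)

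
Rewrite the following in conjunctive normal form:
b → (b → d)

b → (b → d)
⇔ ¬b ∨ (b → d)   [eliminate →]
⇔ ¬b ∨ ¬b ∨ d   [eliminate →]
⇔ ¬b ∨ d   [simplify]

¬b ∨ d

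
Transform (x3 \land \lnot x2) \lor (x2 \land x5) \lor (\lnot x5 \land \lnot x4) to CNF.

(x3 \lor x2 \lor \lnot x5) \land (x3 \lor x2 \lor \lnot x4) \land (x3 \lor x5 \lor \lnot x4) \land (\lnot x2 \lor x5 \lor \lnot x4)

(x3 \land \lnot x2) \lor (x2 \land x5) \lor (\lnot x5 \land \lnot x4)
⇔ (x3 \lor x2 \lor \lnot x5) \land (x3 \lor x2 \lor \lnot x4) \land (x3 \lor x5 \lor \lnot x5) \land (x3 \lor x5 \lor \lnot x4) \land (\lnot x2 \lor x2 \lor \lnot x5) \land (\lnot x2 \lor x2 \lor \lnot x4) \land (\lnot x2 \lor x5 \lor \lnot x5) \land (\lnot x2 \lor x5 \lor \lnot x4)   [distribute \lor over \land]
⇔ (x3 \lor x2 \lor \lnot x5) \land (x3 \lor x2 \lor \lnot x4) \land (x3 \lor x5 \lor \lnot x4) \land (\lnot x2 \lor x5 \lor \lnot x4)   [simplify]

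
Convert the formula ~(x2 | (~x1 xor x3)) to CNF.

~(x2 | (~x1 xor x3))
≡ ~(x2 | ((~x1 | x3) & ~(~x1 & x3)))   [expand xor]
≡ ~x2 & ~((~x1 | x3) & ~(~x1 & x3))   [De Morgan]
≡ ~x2 & (~(~x1 | x3) | ~~(~x1 & x3))   [De Morgan]
≡ ~x2 & ((~~x1 & ~x3) | ~~(~x1 & x3))   [De Morgan]
≡ ~x2 & ((x1 & ~x3) | ~~(~x1 & x3))   [double negation]
≡ ~x2 & ((x1 & ~x3) | (~x1 & x3))   [double negation]
≡ ~x2 & (x1 | ~x1) & (x1 | x3) & (~x3 | ~x1) & (~x3 | x3)   [distribute | over &]
≡ ~x2 & (x1 | x3) & (~x3 | ~x1)   [simplify]

~x2 & (x1 | x3) & (~x3 | ~x1)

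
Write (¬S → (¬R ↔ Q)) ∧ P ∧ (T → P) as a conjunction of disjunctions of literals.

(S ∨ R ∨ Q) ∧ (S ∨ ¬Q ∨ ¬R) ∧ P

(¬S → (¬R ↔ Q)) ∧ P ∧ (T → P)
≡ (¬¬S ∨ (¬R ↔ Q)) ∧ P ∧ (T → P)   [eliminate →]
≡ (¬¬S ∨ ((¬R → Q) ∧ (Q → ¬R))) ∧ P ∧ (T → P)   [eliminate ↔]
≡ (¬¬S ∨ ((¬¬R ∨ Q) ∧ (Q → ¬R))) ∧ P ∧ (T → P)   [eliminate →]
≡ (¬¬S ∨ ((¬¬R ∨ Q) ∧ (¬Q ∨ ¬R))) ∧ P ∧ (T → P)   [eliminate →]
≡ (¬¬S ∨ ((¬¬R ∨ Q) ∧ (¬Q ∨ ¬R))) ∧ P ∧ (¬T ∨ P)   [eliminate →]
≡ (S ∨ ((¬¬R ∨ Q) ∧ (¬Q ∨ ¬R))) ∧ P ∧ (¬T ∨ P)   [double negation]
≡ (S ∨ ((R ∨ Q) ∧ (¬Q ∨ ¬R))) ∧ P ∧ (¬T ∨ P)   [double negation]
≡ (S ∨ R ∨ Q) ∧ (S ∨ ¬Q ∨ ¬R) ∧ P ∧ (¬T ∨ P)   [distribute ∨ over ∧]
≡ (S ∨ R ∨ Q) ∧ (S ∨ ¬Q ∨ ¬R) ∧ P   [simplify]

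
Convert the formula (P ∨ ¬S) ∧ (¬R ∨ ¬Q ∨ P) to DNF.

(P ∨ ¬S) ∧ (¬R ∨ ¬Q ∨ P)
⇔ (P ∧ ¬R) ∨ (P ∧ ¬Q) ∨ (P ∧ P) ∨ (¬S ∧ ¬R) ∨ (¬S ∧ ¬Q) ∨ (¬S ∧ P)
⇔ P ∨ (¬S ∧ ¬R) ∨ (¬S ∧ ¬Q)

P ∨ (¬S ∧ ¬R) ∨ (¬S ∧ ¬Q)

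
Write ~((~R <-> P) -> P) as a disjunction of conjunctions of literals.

R & ~P

~((~R <-> P) -> P)
≡ ~(~(~R <-> P) | P)   [eliminate ->]
≡ ~(~((~R -> P) & (P -> ~R)) | P)   [eliminate <->]
≡ ~(~((~~R | P) & (P -> ~R)) | P)   [eliminate ->]
≡ ~(~((~~R | P) & (~P | ~R)) | P)   [eliminate ->]
≡ ~~((~~R | P) & (~P | ~R)) & ~P   [De Morgan]
≡ (~~R | P) & (~P | ~R) & ~P   [double negation]
≡ (R | P) & (~P | ~R) & ~P   [double negation]
≡ (R & ~P & ~P) | (R & ~R & ~P) | (P & ~P & ~P) | (P & ~R & ~P)   [distribute & over |]
≡ R & ~P   [simplify]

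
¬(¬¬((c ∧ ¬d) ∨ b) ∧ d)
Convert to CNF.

¬b ∨ ¬d

¬(¬¬((c ∧ ¬d) ∨ b) ∧ d)
⇔ ¬¬¬((c ∧ ¬d) ∨ b) ∨ ¬d   [De Morgan]
⇔ ¬((c ∧ ¬d) ∨ b) ∨ ¬d   [double negation]
⇔ (¬(c ∧ ¬d) ∧ ¬b) ∨ ¬d   [De Morgan]
⇔ ((¬c ∨ ¬¬d) ∧ ¬b) ∨ ¬d   [De Morgan]
⇔ ((¬c ∨ d) ∧ ¬b) ∨ ¬d   [double negation]
⇔ (¬c ∨ d ∨ ¬d) ∧ (¬b ∨ ¬d)   [distribute ∨ over ∧]
⇔ ¬b ∨ ¬d   [simplify]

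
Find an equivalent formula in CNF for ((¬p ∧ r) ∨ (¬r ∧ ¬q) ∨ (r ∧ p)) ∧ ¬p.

(r ∨ ¬q) ∧ ¬p

((¬p ∧ r) ∨ (¬r ∧ ¬q) ∨ (r ∧ p)) ∧ ¬p
⇔ (¬p ∨ ¬r ∨ r) ∧ (¬p ∨ ¬r ∨ p) ∧ (¬p ∨ ¬q ∨ r) ∧ (¬p ∨ ¬q ∨ p) ∧ (r ∨ ¬r ∨ r) ∧ (r ∨ ¬r ∨ p) ∧ (r ∨ ¬q ∨ r) ∧ (r ∨ ¬q ∨ p) ∧ ¬p   — distribute ∨ over ∧
⇔ (r ∨ ¬q) ∧ ¬p   — simplify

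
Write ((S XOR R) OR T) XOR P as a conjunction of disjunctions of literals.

(S OR R OR T OR P) AND (NOT S OR NOT R OR T OR P) AND (NOT S OR R OR NOT P) AND (NOT R OR S OR NOT P) AND (NOT T OR NOT P)

((S XOR R) OR T) XOR P
≡ ((S XOR R) OR T OR P) AND NOT (((S XOR R) OR T) AND P)   (expand XOR)
≡ (((S OR R) AND NOT (S AND R)) OR T OR P) AND NOT (((S XOR R) OR T) AND P)   (expand XOR)
≡ (((S OR R) AND NOT (S AND R)) OR T OR P) AND NOT ((((S OR R) AND NOT (S AND R)) OR T) AND P)   (expand XOR)
≡ (((S OR R) AND (NOT S OR NOT R)) OR T OR P) AND NOT ((((S OR R) AND NOT (S AND R)) OR T) AND P)   (De Morgan)
≡ (((S OR R) AND (NOT S OR NOT R)) OR T OR P) AND (NOT (((S OR R) AND NOT (S AND R)) OR T) OR NOT P)   (De Morgan)
≡ (((S OR R) AND (NOT S OR NOT R)) OR T OR P) AND ((NOT ((S OR R) AND NOT (S AND R)) AND NOT T) OR NOT P)   (De Morgan)
≡ (((S OR R) AND (NOT S OR NOT R)) OR T OR P) AND (((NOT (S OR R) OR NOT NOT (S AND R)) AND NOT T) OR NOT P)   (De Morgan)
≡ (((S OR R) AND (NOT S OR NOT R)) OR T OR P) AND ((((NOT S AND NOT R) OR NOT NOT (S AND R)) AND NOT T) OR NOT P)   (De Morgan)
≡ (((S OR R) AND (NOT S OR NOT R)) OR T OR P) AND ((((NOT S AND NOT R) OR (S AND R)) AND NOT T) OR NOT P)   (double negation)
≡ (S OR R OR T OR P) AND (NOT S OR NOT R OR T OR P) AND (NOT S OR S OR NOT P) AND (NOT S OR R OR NOT P) AND (NOT R OR S OR NOT P) AND (NOT R OR R OR NOT P) AND (NOT T OR NOT P)   (distribute OR over AND)
≡ (S OR R OR T OR P) AND (NOT S OR NOT R OR T OR P) AND (NOT S OR R OR NOT P) AND (NOT R OR S OR NOT P) AND (NOT T OR NOT P)   (simplify)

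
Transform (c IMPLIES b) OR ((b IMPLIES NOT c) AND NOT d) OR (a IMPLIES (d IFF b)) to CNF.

NOT c OR b OR NOT d OR NOT a

(c IMPLIES b) OR ((b IMPLIES NOT c) AND NOT d) OR (a IMPLIES (d IFF b))
≡ NOT c OR b OR ((b IMPLIES NOT c) AND NOT d) OR (a IMPLIES (d IFF b))   (eliminate IMPLIES)
≡ NOT c OR b OR ((NOT b OR NOT c) AND NOT d) OR (a IMPLIES (d IFF b))   (eliminate IMPLIES)
≡ NOT c OR b OR ((NOT b OR NOT c) AND NOT d) OR NOT a OR (d IFF b)   (eliminate IMPLIES)
≡ NOT c OR b OR ((NOT b OR NOT c) AND NOT d) OR NOT a OR ((d IMPLIES b) AND (b IMPLIES d))   (eliminate IFF)
≡ NOT c OR b OR ((NOT b OR NOT c) AND NOT d) OR NOT a OR ((NOT d OR b) AND (b IMPLIES d))   (eliminate IMPLIES)
≡ NOT c OR b OR ((NOT b OR NOT c) AND NOT d) OR NOT a OR ((NOT d OR b) AND (NOT b OR d))   (eliminate IMPLIES)
≡ (NOT c OR b OR NOT b OR NOT c OR NOT a OR NOT d OR b) AND (NOT c OR b OR NOT b OR NOT c OR NOT a OR NOT b OR d) AND (NOT c OR b OR NOT d OR NOT a OR NOT d OR b) AND (NOT c OR b OR NOT d OR NOT a OR NOT b OR d)   (distribute OR over AND)
≡ NOT c OR b OR NOT d OR NOT a   (simplify)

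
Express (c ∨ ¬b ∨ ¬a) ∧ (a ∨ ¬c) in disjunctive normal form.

(c ∨ ¬b ∨ ¬a) ∧ (a ∨ ¬c)
≡ (c ∧ a) ∨ (c ∧ ¬c) ∨ (¬b ∧ a) ∨ (¬b ∧ ¬c) ∨ (¬a ∧ a) ∨ (¬a ∧ ¬c)   (distribute ∧ over ∨)
≡ (c ∧ a) ∨ (¬b ∧ a) ∨ (¬b ∧ ¬c) ∨ (¬a ∧ ¬c)   (simplify)

(c ∧ a) ∨ (¬b ∧ a) ∨ (¬b ∧ ¬c) ∨ (¬a ∧ ¬c)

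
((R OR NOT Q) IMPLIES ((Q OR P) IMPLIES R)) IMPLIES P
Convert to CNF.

(R OR NOT Q OR P) AND (Q OR P) AND (NOT R OR P)

((R OR NOT Q) IMPLIES ((Q OR P) IMPLIES R)) IMPLIES P
= NOT ((R OR NOT Q) IMPLIES ((Q OR P) IMPLIES R)) OR P   — eliminate IMPLIES
= NOT (NOT (R OR NOT Q) OR ((Q OR P) IMPLIES R)) OR P   — eliminate IMPLIES
= NOT (NOT (R OR NOT Q) OR NOT (Q OR P) OR R) OR P   — eliminate IMPLIES
= (NOT NOT (R OR NOT Q) AND NOT NOT (Q OR P) AND NOT R) OR P   — De Morgan
= ((R OR NOT Q) AND NOT NOT (Q OR P) AND NOT R) OR P   — double negation
= ((R OR NOT Q) AND (Q OR P) AND NOT R) OR P   — double negation
= (R OR NOT Q OR P) AND (Q OR P OR P) AND (NOT R OR P)   — distribute OR over AND
= (R OR NOT Q OR P) AND (Q OR P) AND (NOT R OR P)   — simplify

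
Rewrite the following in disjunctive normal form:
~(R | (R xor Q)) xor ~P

~(R | (R xor Q)) xor ~P
⇔ (~(R | (R xor Q)) & ~~P) | (~~(R | (R xor Q)) & ~P)   — expand xor
⇔ (~(R | (R & ~Q) | (~R & Q)) & ~~P) | (~~(R | (R xor Q)) & ~P)   — expand xor
⇔ (~(R | (R & ~Q) | (~R & Q)) & ~~P) | (~~(R | (R & ~Q) | (~R & Q)) & ~P)   — expand xor
⇔ (~R & ~(R & ~Q) & ~(~R & Q) & ~~P) | (~~(R | (R & ~Q) | (~R & Q)) & ~P)   — De Morgan
⇔ (~R & (~R | ~~Q) & ~(~R & Q) & ~~P) | (~~(R | (R & ~Q) | (~R & Q)) & ~P)   — De Morgan
⇔ (~R & (~R | Q) & ~(~R & Q) & ~~P) | (~~(R | (R & ~Q) | (~R & Q)) & ~P)   — double negation
⇔ (~R & (~R | Q) & (~~R | ~Q) & ~~P) | (~~(R | (R & ~Q) | (~R & Q)) & ~P)   — De Morgan
⇔ (~R & (~R | Q) & (R | ~Q) & ~~P) | (~~(R | (R & ~Q) | (~R & Q)) & ~P)   — double negation
⇔ (~R & (~R | Q) & (R | ~Q) & P) | (~~(R | (R & ~Q) | (~R & Q)) & ~P)   — double negation
⇔ (~R & (~R | Q) & (R | ~Q) & P) | ((R | (R & ~Q) | (~R & Q)) & ~P)   — double negation
⇔ (~R & ~R & R & P) | (~R & ~R & ~Q & P) | (~R & Q & R & P) | (~R & Q & ~Q & P) | (R & ~P) | (R & ~Q & ~P) | (~R & Q & ~P)   — distribute & over |
⇔ (~R & ~Q & P) | (R & ~P) | (~R & Q & ~P)   — simplify

(~R & ~Q & P) | (R & ~P) | (~R & Q & ~P)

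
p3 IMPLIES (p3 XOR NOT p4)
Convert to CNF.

NOT p3 OR p4

p3 IMPLIES (p3 XOR NOT p4)
= NOT p3 OR (p3 XOR NOT p4)   (eliminate IMPLIES)
= NOT p3 OR ((p3 OR NOT p4) AND NOT (p3 AND NOT p4))   (expand XOR)
= NOT p3 OR ((p3 OR NOT p4) AND (NOT p3 OR NOT NOT p4))   (De Morgan)
= NOT p3 OR ((p3 OR NOT p4) AND (NOT p3 OR p4))   (double negation)
= (NOT p3 OR p3 OR NOT p4) AND (NOT p3 OR NOT p3 OR p4)   (distribute OR over AND)
= NOT p3 OR p4   (simplify)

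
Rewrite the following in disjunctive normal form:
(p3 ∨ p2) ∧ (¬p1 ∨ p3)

(p3 ∨ p2) ∧ (¬p1 ∨ p3)
≡ p3 ∧ ¬p1 ∨ p3 ∧ p3 ∨ p2 ∧ ¬p1 ∨ p2 ∧ p3
≡ p3 ∨ p2 ∧ ¬p1

p3 ∨ p2 ∧ ¬p1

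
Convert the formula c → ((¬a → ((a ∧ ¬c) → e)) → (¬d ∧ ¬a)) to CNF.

(¬c ∨ ¬a) ∧ (¬c ∨ ¬d)

c → ((¬a → ((a ∧ ¬c) → e)) → (¬d ∧ ¬a))
= ¬c ∨ ((¬a → ((a ∧ ¬c) → e)) → (¬d ∧ ¬a))
= ¬c ∨ ¬(¬a → ((a ∧ ¬c) → e)) ∨ (¬d ∧ ¬a)
= ¬c ∨ ¬(¬¬a ∨ ((a ∧ ¬c) → e)) ∨ (¬d ∧ ¬a)
= ¬c ∨ ¬(¬¬a ∨ ¬(a ∧ ¬c) ∨ e) ∨ (¬d ∧ ¬a)
= ¬c ∨ (¬¬¬a ∧ ¬¬(a ∧ ¬c) ∧ ¬e) ∨ (¬d ∧ ¬a)
= ¬c ∨ (¬a ∧ ¬¬(a ∧ ¬c) ∧ ¬e) ∨ (¬d ∧ ¬a)
= ¬c ∨ (¬a ∧ a ∧ ¬c ∧ ¬e) ∨ (¬d ∧ ¬a)
= (¬c ∨ ¬a ∨ ¬d) ∧ (¬c ∨ ¬a ∨ ¬a) ∧ (¬c ∨ a ∨ ¬d) ∧ (¬c ∨ a ∨ ¬a) ∧ (¬c ∨ ¬c ∨ ¬d) ∧ (¬c ∨ ¬c ∨ ¬a) ∧ (¬c ∨ ¬e ∨ ¬d) ∧ (¬c ∨ ¬e ∨ ¬a)
= (¬c ∨ ¬a) ∧ (¬c ∨ ¬d)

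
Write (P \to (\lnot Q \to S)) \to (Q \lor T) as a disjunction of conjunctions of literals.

(P \land \lnot Q \land \lnot S) \lor Q \lor T

(P \to (\lnot Q \to S)) \to (Q \lor T)
≡ \lnot (P \to (\lnot Q \to S)) \lor Q \lor T   (eliminate \to)
≡ \lnot (\lnot P \lor (\lnot Q \to S)) \lor Q \lor T   (eliminate \to)
≡ \lnot (\lnot P \lor \lnot \lnot Q \lor S) \lor Q \lor T   (eliminate \to)
≡ (\lnot \lnot P \land \lnot \lnot \lnot Q \land \lnot S) \lor Q \lor T   (De Morgan)
≡ (P \land \lnot \lnot \lnot Q \land \lnot S) \lor Q \lor T   (double negation)
≡ (P \land \lnot Q \land \lnot S) \lor Q \lor T   (double negation)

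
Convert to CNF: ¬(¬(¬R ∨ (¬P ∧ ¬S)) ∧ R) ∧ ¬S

¬(¬(¬R ∨ (¬P ∧ ¬S)) ∧ R) ∧ ¬S
≡ (¬¬(¬R ∨ (¬P ∧ ¬S)) ∨ ¬R) ∧ ¬S   (De Morgan)
≡ (¬R ∨ (¬P ∧ ¬S) ∨ ¬R) ∧ ¬S   (double negation)
≡ (¬R ∨ ¬P ∨ ¬R) ∧ (¬R ∨ ¬S ∨ ¬R) ∧ ¬S   (distribute ∨ over ∧)
≡ (¬R ∨ ¬P) ∧ ¬S   (simplify)

(¬R ∨ ¬P) ∧ ¬S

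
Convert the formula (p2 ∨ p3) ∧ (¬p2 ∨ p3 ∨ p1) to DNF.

(p2 ∨ p3) ∧ (¬p2 ∨ p3 ∨ p1)
⇔ p2 ∧ ¬p2 ∨ p2 ∧ p3 ∨ p2 ∧ p1 ∨ p3 ∧ ¬p2 ∨ p3 ∧ p3 ∨ p3 ∧ p1   [distribute ∧ over ∨]
⇔ p2 ∧ p1 ∨ p3   [simplify]

p2 ∧ p1 ∨ p3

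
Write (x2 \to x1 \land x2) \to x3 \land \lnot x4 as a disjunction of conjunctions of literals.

(x2 \to x1 \land x2) \to x3 \land \lnot x4
⇔ \lnot (x2 \to x1 \land x2) \lor x3 \land \lnot x4   [eliminate \to]
⇔ \lnot (\lnot x2 \lor x1 \land x2) \lor x3 \land \lnot x4   [eliminate \to]
⇔ \lnot \lnot x2 \land \lnot (x1 \land x2) \lor x3 \land \lnot x4   [De Morgan]
⇔ x2 \land \lnot (x1 \land x2) \lor x3 \land \lnot x4   [double negation]
⇔ x2 \land (\lnot x1 \lor \lnot x2) \lor x3 \land \lnot x4   [De Morgan]
⇔ x2 \land \lnot x1 \lor x2 \land \lnot x2 \lor x3 \land \lnot x4   [distribute \land over \lor]
⇔ x2 \land \lnot x1 \lor x3 \land \lnot x4   [simplify]

x2 \land \lnot x1 \lor x3 \land \lnot x4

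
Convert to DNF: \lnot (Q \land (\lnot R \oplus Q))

\lnot (Q \land (\lnot R \oplus Q))
= \lnot (Q \land (\lnot R \land \lnot Q \lor \lnot \lnot R \land Q))   — expand \oplus
= \lnot Q \lor \lnot (\lnot R \land \lnot Q \lor \lnot \lnot R \land Q)   — De Morgan
= \lnot Q \lor \lnot (\lnot R \land \lnot Q) \land \lnot (\lnot \lnot R \land Q)   — De Morgan
= \lnot Q \lor (\lnot \lnot R \lor \lnot \lnot Q) \land \lnot (\lnot \lnot R \land Q)   — De Morgan
= \lnot Q \lor (R \lor \lnot \lnot Q) \land \lnot (\lnot \lnot R \land Q)   — double negation
= \lnot Q \lor (R \lor Q) \land \lnot (\lnot \lnot R \land Q)   — double negation
= \lnot Q \lor (R \lor Q) \land (\lnot \lnot \lnot R \lor \lnot Q)   — De Morgan
= \lnot Q \lor (R \lor Q) \land (\lnot R \lor \lnot Q)   — double negation
= \lnot Q \lor R \land \lnot R \lor R \land \lnot Q \lor Q \land \lnot R \lor Q \land \lnot Q   — distribute \land over \lor
= \lnot Q \lor Q \land \lnot R   — simplify

\lnot Q \lor Q \land \lnot R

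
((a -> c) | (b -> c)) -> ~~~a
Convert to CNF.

((a -> c) | (b -> c)) -> ~~~a
= ~((a -> c) | (b -> c)) | ~~~a   [eliminate ->]
= ~(~a | c | (b -> c)) | ~~~a   [eliminate ->]
= ~(~a | c | ~b | c) | ~~~a   [eliminate ->]
= (~~a & ~c & ~~b & ~c) | ~~~a   [De Morgan]
= (a & ~c & ~~b & ~c) | ~~~a   [double negation]
= (a & ~c & b & ~c) | ~~~a   [double negation]
= (a & ~c & b & ~c) | ~a   [double negation]
= (a | ~a) & (~c | ~a) & (b | ~a) & (~c | ~a)   [distribute | over &]
= (~c | ~a) & (b | ~a)   [simplify]

(~c | ~a) & (b | ~a)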